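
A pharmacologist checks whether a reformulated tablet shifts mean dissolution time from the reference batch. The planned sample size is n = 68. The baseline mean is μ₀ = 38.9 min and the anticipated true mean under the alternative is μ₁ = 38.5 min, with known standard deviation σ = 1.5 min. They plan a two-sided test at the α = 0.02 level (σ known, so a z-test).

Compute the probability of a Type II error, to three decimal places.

β ≈ 0.551

Standardized effect: d = |μ₁ − μ₀| / σ = |38.5 − 38.9| / 1.5 = 0.2667
Noncentrality parameter: δ = d·√n = 0.2667 × √68 = 2.1990
Two-sided α = 0.02 → critical value z_{0.01} = 2.326.
Power = Φ(δ − 2.326) + Φ(−δ − 2.326) = Φ(-0.127) + Φ(-4.525) = 0.4493 + 0.0000 = 0.4493.
Type II error: β = 1 − power = 1 − 0.4493 = 0.5507.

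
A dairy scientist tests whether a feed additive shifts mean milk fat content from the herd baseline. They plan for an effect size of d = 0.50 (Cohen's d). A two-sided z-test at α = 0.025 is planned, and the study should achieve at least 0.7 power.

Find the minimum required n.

n = 31

Set Φ(δ − 2.241) = 0.7; then δ − 2.241 = Φ⁻¹(0.7) = 0.524, giving δ = 2.766.
(For δ > 0 the lower-tail rejection region contributes negligibly to power, so the one-term inversion is standard.)
δ = d·√n ⇒ n = (δ/d)² = (2.766 / 0.50)² = 30.60.
Rounding up, n = 31.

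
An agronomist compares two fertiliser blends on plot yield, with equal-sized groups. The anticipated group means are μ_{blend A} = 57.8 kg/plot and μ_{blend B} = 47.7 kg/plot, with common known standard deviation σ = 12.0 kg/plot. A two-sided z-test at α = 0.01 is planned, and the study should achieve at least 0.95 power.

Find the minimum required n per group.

Standardized effect: d = |μ_{blend A} − μ_{blend B}| / σ = |57.8 − 47.7| / 12.0 = 0.8417
For power 0.95 need Φ(δ − z_{0.005}) = 0.95, so δ = z_{0.005} + z_{0.05} = 2.576 + 1.645 = 4.221.
(Ignoring the negligible lower-tail rejection probability gives the usual closed-form inversion.)
δ = d·√(n/2) ⇒ n = 2(δ/d)² = 2 × (4.221 / 0.8417)² = 50.29.
Rounding up, n = 51 per group.

n = 51 per group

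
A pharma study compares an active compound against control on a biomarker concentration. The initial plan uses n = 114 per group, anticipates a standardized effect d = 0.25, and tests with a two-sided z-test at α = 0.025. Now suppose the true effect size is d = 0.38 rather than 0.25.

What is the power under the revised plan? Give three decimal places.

Power ≈ 0.735

With d = 0.38: δ = d·√(n/2) = 0.38 × √(114/2) = 2.8689. Critical value z_{0.0125} = 2.241.
Revised power = Φ(δ − 2.241) + Φ(−δ − 2.241) = Φ(0.628) + Φ(-5.110) = 0.7348 + 0.0000 = 0.7348.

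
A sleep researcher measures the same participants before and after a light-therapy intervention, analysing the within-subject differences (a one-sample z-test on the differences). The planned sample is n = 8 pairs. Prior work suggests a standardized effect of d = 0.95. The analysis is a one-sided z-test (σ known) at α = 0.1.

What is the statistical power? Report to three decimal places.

Noncentrality parameter: δ = d·√n = 0.95 × √8 = 2.6870
Critical value for a one-sided test at α = 0.1: z_α = 1.282.
Power = Φ(δ − 1.282) = Φ(1.405) = 0.9201.

Power ≈ 0.920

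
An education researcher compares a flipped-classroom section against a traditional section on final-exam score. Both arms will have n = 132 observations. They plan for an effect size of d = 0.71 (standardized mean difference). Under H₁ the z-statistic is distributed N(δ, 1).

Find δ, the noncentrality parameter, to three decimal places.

δ ≈ 5.768

δ = d·√(n/2) = 0.71 × √(132/2) = 5.7681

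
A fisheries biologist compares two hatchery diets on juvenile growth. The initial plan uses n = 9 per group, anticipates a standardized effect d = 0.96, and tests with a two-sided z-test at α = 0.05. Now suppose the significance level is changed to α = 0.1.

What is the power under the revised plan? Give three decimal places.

Power ≈ 0.652

δ = d·√(n/2) = 0.96 × √(9/2) = 2.0365 (unchanged). New critical value: z_{0.05} = 1.645.
Revised power = Φ(δ − 1.645) + Φ(−δ − 1.645) = Φ(0.392) + Φ(-3.681) = 0.6523 + 0.0001 = 0.6524.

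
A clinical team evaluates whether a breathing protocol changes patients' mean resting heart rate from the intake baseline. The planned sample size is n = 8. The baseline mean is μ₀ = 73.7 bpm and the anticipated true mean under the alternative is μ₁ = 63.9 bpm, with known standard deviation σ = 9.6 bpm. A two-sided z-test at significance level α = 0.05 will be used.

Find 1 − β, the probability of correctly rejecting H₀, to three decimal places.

Standardized effect: d = |μ₁ − μ₀| / σ = |63.9 − 73.7| / 9.6 = 1.0208
Noncentrality parameter: λ = d·√n = 1.0208 × √8 = 2.8874
Two-sided α = 0.05 → critical value z_{0.025} = 1.960.
Power = Φ(λ − 1.960) + Φ(−λ − 1.960) = Φ(0.927) + Φ(-4.847) = 0.8231 + 0.0000 = 0.8231.

Power ≈ 0.823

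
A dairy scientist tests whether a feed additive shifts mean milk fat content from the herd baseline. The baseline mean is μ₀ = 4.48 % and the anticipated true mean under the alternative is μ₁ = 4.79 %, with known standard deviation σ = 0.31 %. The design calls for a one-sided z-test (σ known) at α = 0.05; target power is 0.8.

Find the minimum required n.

Standardized effect: d = |μ₁ − μ₀| / σ = |4.79 − 4.48| / 0.31 = 1.0000
Set Φ(δ − 1.645) = 0.8; then δ − 1.645 = Φ⁻¹(0.8) = 0.842, giving δ = 2.486.
δ = d·√n ⇒ n = (δ/d)² = (2.486 / 1.0000)² = 6.18.
Rounding up, n = 7.

n = 7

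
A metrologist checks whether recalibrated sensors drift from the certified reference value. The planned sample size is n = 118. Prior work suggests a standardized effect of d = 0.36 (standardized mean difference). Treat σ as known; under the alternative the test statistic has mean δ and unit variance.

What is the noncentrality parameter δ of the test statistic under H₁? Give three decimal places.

δ ≈ 3.911

The noncentrality parameter scales effect size by the design's sample-size factor: δ = d·√n = 0.36 × √118 = 3.9106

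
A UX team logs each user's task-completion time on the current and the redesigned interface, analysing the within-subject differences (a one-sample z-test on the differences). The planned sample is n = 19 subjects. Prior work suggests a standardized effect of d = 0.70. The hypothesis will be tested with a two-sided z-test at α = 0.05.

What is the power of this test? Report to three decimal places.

Noncentrality parameter: δ = d·√n = 0.70 × √19 = 3.0512
Two-sided α = 0.05 → critical value z_{0.025} = 1.960.
Power = Φ(δ − 1.960) + Φ(−δ − 1.960) = Φ(1.091) + Φ(-5.011) = 0.8624 + 0.0000 = 0.8624.

Power ≈ 0.862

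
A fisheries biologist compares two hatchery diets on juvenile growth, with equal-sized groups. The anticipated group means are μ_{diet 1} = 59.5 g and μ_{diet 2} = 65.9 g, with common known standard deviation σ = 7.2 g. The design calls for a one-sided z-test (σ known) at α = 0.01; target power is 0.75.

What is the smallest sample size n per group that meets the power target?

Standardized effect: d = |μ_{diet 1} − μ_{diet 2}| / σ = |59.5 − 65.9| / 7.2 = 0.8889
For power 0.75 need Φ(δ − z_{0.01}) = 0.75, so δ = z_{0.01} + z_{0.25} = 2.326 + 0.674 = 3.001.
δ = d·√(n/2) ⇒ n = 2(δ/d)² = 2 × (3.001 / 0.8889)² = 22.79.
Rounding up, n = 23 per group.

n = 23 per group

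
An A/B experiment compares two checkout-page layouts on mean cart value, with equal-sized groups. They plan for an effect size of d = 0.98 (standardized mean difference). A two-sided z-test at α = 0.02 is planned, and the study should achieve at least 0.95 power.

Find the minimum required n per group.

For power 0.95 need Φ(δ − z_{0.01}) = 0.95, so δ = z_{0.01} + z_{0.05} = 2.326 + 1.645 = 3.971.
(Ignoring the negligible lower-tail rejection probability gives the usual closed-form inversion.)
δ = d·√(n/2) ⇒ n = 2(δ/d)² = 2 × (3.971 / 0.98)² = 32.84.
Round up to the next whole unit.

n = 33 per group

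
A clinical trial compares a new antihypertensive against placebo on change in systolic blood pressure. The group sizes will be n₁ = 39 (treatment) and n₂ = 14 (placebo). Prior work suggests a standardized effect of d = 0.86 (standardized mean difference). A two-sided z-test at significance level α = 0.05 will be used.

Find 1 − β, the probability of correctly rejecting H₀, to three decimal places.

Noncentrality parameter: δ = d / √(1/n₁ + 1/n₂) = 0.86 / √(1/39 + 1/14) = 2.7603
Two-sided α = 0.05 → critical value z_{0.025} = 1.960.
Power = Φ(δ − 1.960) + Φ(−δ − 1.960) = Φ(0.800) + Φ(-4.720) = 0.7882 + 0.0000 = 0.7882.

Power ≈ 0.788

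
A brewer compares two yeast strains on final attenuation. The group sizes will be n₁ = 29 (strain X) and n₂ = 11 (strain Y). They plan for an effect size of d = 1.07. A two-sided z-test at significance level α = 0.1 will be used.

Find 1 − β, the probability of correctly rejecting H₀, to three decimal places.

Noncentrality parameter: δ = d / √(1/n₁ + 1/n₂) = 1.07 / √(1/29 + 1/11) = 3.0217
Two-sided α = 0.1 → critical value z_{0.05} = 1.645.
Power = Φ(δ − 1.645) + Φ(−δ − 1.645) = Φ(1.377) + Φ(-4.667) = 0.9157 + 0.0000 = 0.9157.

Power ≈ 0.916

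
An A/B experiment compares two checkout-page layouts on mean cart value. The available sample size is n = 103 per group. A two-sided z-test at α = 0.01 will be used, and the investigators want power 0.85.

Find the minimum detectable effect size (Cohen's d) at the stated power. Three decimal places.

Need Φ(δ − 2.576) = 0.85, so δ = 2.576 + 1.036 = 3.612.
(The second rejection-region term Φ(−δ − z_{α/2}) is negligible and dropped.)
δ = d·√(n/2) ⇒ d = δ/√(n/2) = 3.612/√(103/2) = 0.5034.

d ≈ 0.503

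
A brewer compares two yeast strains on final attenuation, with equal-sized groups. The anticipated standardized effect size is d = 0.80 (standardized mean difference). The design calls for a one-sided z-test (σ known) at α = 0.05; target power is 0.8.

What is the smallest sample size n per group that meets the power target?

Set Φ(δ − 1.645) = 0.8; then δ − 1.645 = Φ⁻¹(0.8) = 0.842, giving δ = 2.486.
δ = d·√(n/2) ⇒ n = 2(δ/d)² = 2 × (2.486 / 0.80)² = 19.32.
Rounding up, n = 20 per group.

n = 20 per group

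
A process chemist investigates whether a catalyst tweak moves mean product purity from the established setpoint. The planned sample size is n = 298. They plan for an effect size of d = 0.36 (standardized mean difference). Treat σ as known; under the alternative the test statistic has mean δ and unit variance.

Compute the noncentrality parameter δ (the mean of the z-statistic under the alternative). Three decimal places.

δ ≈ 6.215

The noncentrality parameter scales effect size by the design's sample-size factor: δ = d·√n = 0.36 × √298 = 6.2146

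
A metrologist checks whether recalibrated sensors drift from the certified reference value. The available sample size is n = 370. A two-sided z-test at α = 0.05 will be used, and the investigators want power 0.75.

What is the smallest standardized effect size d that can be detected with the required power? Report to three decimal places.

d ≈ 0.137

Need Φ(δ − 1.960) = 0.75, so δ = 1.960 + 0.674 = 2.634.
(Lower-tail contribution to power is negligible for δ > 0.)
δ = d·√n ⇒ d = δ/√n = 2.634/√370 = 0.1370.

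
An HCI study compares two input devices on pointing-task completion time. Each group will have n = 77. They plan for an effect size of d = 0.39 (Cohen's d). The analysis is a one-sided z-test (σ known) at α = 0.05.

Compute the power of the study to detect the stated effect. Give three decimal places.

Power ≈ 0.781

Noncentrality parameter: δ = d·√(n/2) = 0.39 × √(77/2) = 2.4199
Critical value for a one-sided test at α = 0.05: z_α = 1.645.
Power = P(Z > 1.645 − δ) = Φ(0.775) = 0.7808.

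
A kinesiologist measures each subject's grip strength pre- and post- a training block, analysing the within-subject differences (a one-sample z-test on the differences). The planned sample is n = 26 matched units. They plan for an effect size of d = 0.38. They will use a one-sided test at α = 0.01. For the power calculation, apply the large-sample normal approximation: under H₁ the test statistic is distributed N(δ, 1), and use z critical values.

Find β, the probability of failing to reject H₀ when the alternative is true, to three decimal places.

β ≈ 0.651

Noncentrality parameter: λ = d·√n = 0.38 × √26 = 1.9376
Critical value for a one-sided test at α = 0.01: z_α = 2.326.
Power = Φ(λ − 2.326) = Φ(-0.389) = 0.3487.
Type II error: β = 1 − power = 1 − 0.3487 = 0.6513.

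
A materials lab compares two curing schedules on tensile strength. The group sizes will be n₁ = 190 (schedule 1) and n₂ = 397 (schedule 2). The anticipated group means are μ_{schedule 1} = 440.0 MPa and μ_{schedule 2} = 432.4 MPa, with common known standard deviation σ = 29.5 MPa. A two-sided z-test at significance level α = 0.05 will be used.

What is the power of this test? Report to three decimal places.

Power ≈ 0.832

Standardized effect: d = |μ_{schedule 1} − μ_{schedule 2}| / σ = |440.0 − 432.4| / 29.5 = 0.2576
Noncentrality parameter: δ = d / √(1/n₁ + 1/n₂) = 0.2576 / √(1/190 + 1/397) = 2.9204
Two-sided α = 0.05 → critical value z_{0.025} = 1.960.
Power = Φ(δ − 1.960) + Φ(−δ − 1.960) = Φ(0.960) + Φ(-4.880) = 0.8316 + 0.0000 = 0.8316.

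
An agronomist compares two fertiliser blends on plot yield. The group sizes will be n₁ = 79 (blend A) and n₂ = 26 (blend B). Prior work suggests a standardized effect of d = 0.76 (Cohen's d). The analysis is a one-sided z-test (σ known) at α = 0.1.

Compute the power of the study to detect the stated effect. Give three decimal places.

Power ≈ 0.981

Noncentrality parameter: δ = d / √(1/n₁ + 1/n₂) = 0.76 / √(1/79 + 1/26) = 3.3614
Critical value for a one-sided test at α = 0.1: z_α = 1.282.
Power = P(Z > 1.282 − δ) = Φ(2.080) = 0.9812.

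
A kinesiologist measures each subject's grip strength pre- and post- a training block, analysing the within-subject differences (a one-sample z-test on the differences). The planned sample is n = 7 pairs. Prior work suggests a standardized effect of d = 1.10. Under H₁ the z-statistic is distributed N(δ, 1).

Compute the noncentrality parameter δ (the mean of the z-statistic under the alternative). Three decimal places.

δ ≈ 2.910

The noncentrality parameter scales effect size by the design's sample-size factor: δ = d·√n = 1.10 × √7 = 2.9103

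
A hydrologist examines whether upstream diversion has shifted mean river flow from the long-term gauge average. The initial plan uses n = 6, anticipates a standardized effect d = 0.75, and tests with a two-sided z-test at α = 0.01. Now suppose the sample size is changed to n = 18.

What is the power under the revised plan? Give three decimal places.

Power ≈ 0.728

With n = 18: δ = d·√n = 0.75 × √18 = 3.1820. Critical value z_{0.005} = 2.576.
Revised power = Φ(δ − 2.576) + Φ(−δ − 2.576) = Φ(0.606) + Φ(-5.758) = 0.7278 + 0.0000 = 0.7278.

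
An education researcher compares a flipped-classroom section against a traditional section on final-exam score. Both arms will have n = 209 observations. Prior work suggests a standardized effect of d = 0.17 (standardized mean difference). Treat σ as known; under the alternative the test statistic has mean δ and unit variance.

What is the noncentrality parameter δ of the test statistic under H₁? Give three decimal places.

δ = d·√(n/2) = 0.17 × √(209/2) = 1.7378

δ ≈ 1.738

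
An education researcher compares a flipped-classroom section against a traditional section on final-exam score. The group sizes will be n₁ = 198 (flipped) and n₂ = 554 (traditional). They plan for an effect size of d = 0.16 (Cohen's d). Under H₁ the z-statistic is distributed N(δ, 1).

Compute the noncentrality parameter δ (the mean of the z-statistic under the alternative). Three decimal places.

δ ≈ 1.932

δ = d / √(1/n₁ + 1/n₂) = 0.16 / √(1/198 + 1/554) = 1.9324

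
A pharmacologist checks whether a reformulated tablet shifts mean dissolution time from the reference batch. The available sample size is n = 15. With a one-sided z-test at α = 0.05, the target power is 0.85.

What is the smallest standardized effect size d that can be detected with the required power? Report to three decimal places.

d ≈ 0.692

Required noncentrality: δ = z_{0.05} + z_{0.15} = 1.645 + 1.036 = 2.681.
δ = d·√n ⇒ d = δ/√n = 2.681/√15 = 0.6923.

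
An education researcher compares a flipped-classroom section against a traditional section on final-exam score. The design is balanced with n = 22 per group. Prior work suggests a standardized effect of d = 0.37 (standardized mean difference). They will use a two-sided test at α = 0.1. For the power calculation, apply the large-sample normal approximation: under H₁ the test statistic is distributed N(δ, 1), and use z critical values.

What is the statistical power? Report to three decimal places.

Power ≈ 0.340

Noncentrality parameter: δ = d·√(n/2) = 0.37 × √(22/2) = 1.2272
Critical value for a two-sided test at α = 0.1: z_{α/2} = 1.645.
Power = Φ(δ − 1.645) + Φ(−δ − 1.645) = Φ(-0.418) + Φ(-2.872) = 0.3381 + 0.0020 = 0.3401.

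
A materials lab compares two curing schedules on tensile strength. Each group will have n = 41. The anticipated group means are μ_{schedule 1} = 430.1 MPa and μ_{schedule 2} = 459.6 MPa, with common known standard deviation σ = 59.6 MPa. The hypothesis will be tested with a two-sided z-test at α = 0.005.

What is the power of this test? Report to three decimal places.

Standardized effect: d = |μ_{schedule 1} − μ_{schedule 2}| / σ = |430.1 − 459.6| / 59.6 = 0.4950
Noncentrality parameter: δ = d·√(n/2) = 0.4950 × √(41/2) = 2.2411
Two-sided α = 0.005 → critical value z_{0.0025} = 2.807.
Power = Φ(δ − 2.807) + Φ(−δ − 2.807) = Φ(-0.566) + Φ(-5.048) = 0.2857 + 0.0000 = 0.2857.

Power ≈ 0.286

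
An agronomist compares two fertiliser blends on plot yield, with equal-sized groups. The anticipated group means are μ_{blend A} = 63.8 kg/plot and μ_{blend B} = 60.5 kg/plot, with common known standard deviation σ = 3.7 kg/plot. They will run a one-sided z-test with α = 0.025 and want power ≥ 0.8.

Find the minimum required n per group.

Standardized effect: d = |μ_{blend A} − μ_{blend B}| / σ = |63.8 − 60.5| / 3.7 = 0.8919
Set Φ(δ − 1.960) = 0.8; then δ − 1.960 = Φ⁻¹(0.8) = 0.842, giving δ = 2.802.
δ = d·√(n/2) ⇒ n = 2(δ/d)² = 2 × (2.802 / 0.8919)² = 19.73.
Rounding up, n = 20 per group.

n = 20 per group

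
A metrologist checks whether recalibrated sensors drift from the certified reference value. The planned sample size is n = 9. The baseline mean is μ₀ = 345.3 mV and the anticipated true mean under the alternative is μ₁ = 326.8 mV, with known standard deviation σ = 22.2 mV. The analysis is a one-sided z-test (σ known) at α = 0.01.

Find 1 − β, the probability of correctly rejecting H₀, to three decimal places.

Standardized effect: d = |μ₁ − μ₀| / σ = |326.8 − 345.3| / 22.2 = 0.8333
Noncentrality parameter: δ = d·√n = 0.8333 × √9 = 2.5000
Critical value for a one-sided test at α = 0.01: z_α = 2.326.
Power = Φ(δ − 2.326) = Φ(0.174) = 0.5689.

Power ≈ 0.569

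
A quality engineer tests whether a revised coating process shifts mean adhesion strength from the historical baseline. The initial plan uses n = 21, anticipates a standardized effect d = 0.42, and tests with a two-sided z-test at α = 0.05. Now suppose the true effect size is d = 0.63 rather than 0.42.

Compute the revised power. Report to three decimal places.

Power ≈ 0.823

With d = 0.63: δ = d·√n = 0.63 × √21 = 2.8870. Critical value z_{0.025} = 1.960.
Revised power = Φ(δ − 1.960) + Φ(−δ − 1.960) = Φ(0.927) + Φ(-4.847) = 0.8231 + 0.0000 = 0.8231.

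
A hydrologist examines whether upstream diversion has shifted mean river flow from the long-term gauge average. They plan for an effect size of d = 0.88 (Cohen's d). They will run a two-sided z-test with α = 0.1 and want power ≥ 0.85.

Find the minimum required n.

Set Φ(δ − 1.645) = 0.85; then δ − 1.645 = Φ⁻¹(0.85) = 1.036, giving δ = 2.681.
(The Φ(−δ − z_{α/2}) term is vanishingly small for δ > 0 and is dropped in the standard sample-size formula.)
δ = d·√n ⇒ n = (δ/d)² = (2.681 / 0.88)² = 9.28.
Round up to the next whole unit.

n = 10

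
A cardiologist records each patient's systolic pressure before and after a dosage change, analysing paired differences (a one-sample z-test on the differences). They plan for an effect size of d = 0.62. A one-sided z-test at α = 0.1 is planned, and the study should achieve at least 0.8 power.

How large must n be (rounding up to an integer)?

n = 12

For power 0.8 need Φ(δ − z_{0.1}) = 0.8, so δ = z_{0.1} + z_{0.20} = 1.282 + 0.842 = 2.123.
δ = d·√n ⇒ n = (δ/d)² = (2.123 / 0.62)² = 11.73.
Rounding up, n = 12.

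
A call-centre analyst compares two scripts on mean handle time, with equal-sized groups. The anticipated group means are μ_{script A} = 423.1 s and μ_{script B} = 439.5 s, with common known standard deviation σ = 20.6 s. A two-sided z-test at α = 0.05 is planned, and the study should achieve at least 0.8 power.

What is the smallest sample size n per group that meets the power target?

Standardized effect: d = |μ_{script A} − μ_{script B}| / σ = |423.1 − 439.5| / 20.6 = 0.7961
Set Φ(δ − 1.960) = 0.8; then δ − 1.960 = Φ⁻¹(0.8) = 0.842, giving δ = 2.802.
(The Φ(−δ − z_{α/2}) term is vanishingly small for δ > 0 and is dropped in the standard sample-size formula.)
δ = d·√(n/2) ⇒ n = 2(δ/d)² = 2 × (2.802 / 0.7961)² = 24.77.
Round up to the next whole unit.

n = 25 per group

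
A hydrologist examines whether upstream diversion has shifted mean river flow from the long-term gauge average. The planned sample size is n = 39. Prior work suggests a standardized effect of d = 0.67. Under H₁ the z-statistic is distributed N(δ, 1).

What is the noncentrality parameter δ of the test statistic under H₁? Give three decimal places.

δ ≈ 4.184

δ = d·√n = 0.67 × √39 = 4.1841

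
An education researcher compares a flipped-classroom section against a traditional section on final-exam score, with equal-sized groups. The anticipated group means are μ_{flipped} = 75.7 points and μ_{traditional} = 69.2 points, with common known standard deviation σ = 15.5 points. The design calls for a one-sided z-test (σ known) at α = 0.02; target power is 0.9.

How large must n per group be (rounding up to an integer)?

n = 127 per group

Standardized effect: d = |μ_{flipped} − μ_{traditional}| / σ = |75.7 − 69.2| / 15.5 = 0.4194
Set Φ(δ − 2.054) = 0.9; then δ − 2.054 = Φ⁻¹(0.9) = 1.282, giving δ = 3.335.
δ = d·√(n/2) ⇒ n = 2(δ/d)² = 2 × (3.335 / 0.4194)² = 126.51.
Rounding up, n = 127 per group.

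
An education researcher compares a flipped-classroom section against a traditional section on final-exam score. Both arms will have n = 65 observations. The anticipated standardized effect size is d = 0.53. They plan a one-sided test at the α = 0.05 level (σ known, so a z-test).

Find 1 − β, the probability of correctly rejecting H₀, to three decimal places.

Noncentrality parameter: δ = d·√(n/2) = 0.53 × √(65/2) = 3.0215
One-sided α = 0.05 → critical value z_{0.05} = 1.645.
Power = P(Z > 1.645 − δ) = Φ(1.377) = 0.9157.

Power ≈ 0.916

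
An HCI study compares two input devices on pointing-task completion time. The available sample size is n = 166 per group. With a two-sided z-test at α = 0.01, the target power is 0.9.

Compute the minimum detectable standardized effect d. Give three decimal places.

d ≈ 0.423

Need Φ(δ − 2.576) = 0.9, so δ = 2.576 + 1.282 = 3.857.
(The second rejection-region term Φ(−δ − z_{α/2}) is negligible and dropped.)
δ = d·√(n/2) ⇒ d = δ/√(n/2) = 3.857/√(166/2) = 0.4234.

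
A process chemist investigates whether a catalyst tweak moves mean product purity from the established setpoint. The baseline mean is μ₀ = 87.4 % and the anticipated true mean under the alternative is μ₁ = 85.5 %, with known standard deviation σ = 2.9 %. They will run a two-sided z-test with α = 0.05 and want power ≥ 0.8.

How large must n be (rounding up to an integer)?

n = 19

Standardized effect: d = |μ₁ − μ₀| / σ = |85.5 − 87.4| / 2.9 = 0.6552
Set Φ(δ − 1.960) = 0.8; then δ − 1.960 = Φ⁻¹(0.8) = 0.842, giving δ = 2.802.
(Ignoring the negligible lower-tail rejection probability gives the usual closed-form inversion.)
δ = d·√n ⇒ n = (δ/d)² = (2.802 / 0.6552)² = 18.29.
Rounding up, n = 19.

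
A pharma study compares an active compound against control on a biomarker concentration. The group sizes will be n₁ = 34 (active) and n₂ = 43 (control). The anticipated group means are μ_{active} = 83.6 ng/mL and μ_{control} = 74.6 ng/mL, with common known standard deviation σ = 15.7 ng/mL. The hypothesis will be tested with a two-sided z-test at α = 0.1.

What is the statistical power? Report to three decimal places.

Standardized effect: d = |μ_{active} − μ_{control}| / σ = |83.6 − 74.6| / 15.7 = 0.5732
Noncentrality parameter: δ = d / √(1/n₁ + 1/n₂) = 0.5732 / √(1/34 + 1/43) = 2.4979
Critical value for a two-sided test at α = 0.1: z_{α/2} = 1.645.
Power = Φ(δ − 1.645) + Φ(−δ − 1.645) = Φ(0.853) + Φ(-4.143) = 0.8032 + 0.0000 = 0.8032.

Power ≈ 0.803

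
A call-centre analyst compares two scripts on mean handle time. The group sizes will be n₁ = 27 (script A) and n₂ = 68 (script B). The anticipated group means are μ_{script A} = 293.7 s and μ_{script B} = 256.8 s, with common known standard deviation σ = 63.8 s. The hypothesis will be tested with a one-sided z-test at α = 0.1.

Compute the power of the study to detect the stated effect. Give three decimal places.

Power ≈ 0.896

Standardized effect: d = |μ_{script A} − μ_{script B}| / σ = |293.7 − 256.8| / 63.8 = 0.5784
Noncentrality parameter: δ = d / √(1/n₁ + 1/n₂) = 0.5784 / √(1/27 + 1/68) = 2.5426
One-sided α = 0.1 → critical value z_{0.1} = 1.282.
Power = Φ(δ − 1.282) = Φ(1.261) = 0.8964.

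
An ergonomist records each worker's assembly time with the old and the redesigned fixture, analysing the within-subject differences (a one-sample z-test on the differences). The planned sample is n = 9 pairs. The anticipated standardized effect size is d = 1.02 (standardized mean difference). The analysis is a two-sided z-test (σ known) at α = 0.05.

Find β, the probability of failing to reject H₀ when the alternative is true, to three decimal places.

Noncentrality parameter: δ = d·√n = 1.02 × √9 = 3.0600
Two-sided α = 0.05 → critical value z_{0.025} = 1.960.
Power = Φ(δ − 1.960) + Φ(−δ − 1.960) = Φ(1.100) + Φ(-5.020) = 0.8643 + 0.0000 = 0.8643.
Type II error: β = 1 − power = 1 − 0.8643 = 0.1357.

β ≈ 0.136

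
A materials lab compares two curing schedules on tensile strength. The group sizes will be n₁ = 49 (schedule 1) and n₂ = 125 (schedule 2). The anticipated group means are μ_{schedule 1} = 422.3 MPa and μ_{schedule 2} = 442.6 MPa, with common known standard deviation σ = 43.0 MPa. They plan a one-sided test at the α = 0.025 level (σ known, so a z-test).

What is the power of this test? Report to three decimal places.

Power ≈ 0.800

Standardized effect: d = |μ_{schedule 1} − μ_{schedule 2}| / σ = |422.3 − 442.6| / 43.0 = 0.4721
Noncentrality parameter: δ = d / √(1/n₁ + 1/n₂) = 0.4721 / √(1/49 + 1/125) = 2.8010
Critical value for a one-sided test at α = 0.025: z_α = 1.960.
Power = P(Z > 1.960 − δ) = Φ(0.841) = 0.7998.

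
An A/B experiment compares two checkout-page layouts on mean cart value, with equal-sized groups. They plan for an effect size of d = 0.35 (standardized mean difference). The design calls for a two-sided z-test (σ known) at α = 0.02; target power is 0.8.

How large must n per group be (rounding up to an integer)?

For power 0.8 need Φ(δ − z_{0.01}) = 0.8, so δ = z_{0.01} + z_{0.20} = 2.326 + 0.842 = 3.168.
(The Φ(−δ − z_{α/2}) term is vanishingly small for δ > 0 and is dropped in the standard sample-size formula.)
δ = d·√(n/2) ⇒ n = 2(δ/d)² = 2 × (3.168 / 0.35)² = 163.85.
Round up to the next whole unit.

n = 164 per group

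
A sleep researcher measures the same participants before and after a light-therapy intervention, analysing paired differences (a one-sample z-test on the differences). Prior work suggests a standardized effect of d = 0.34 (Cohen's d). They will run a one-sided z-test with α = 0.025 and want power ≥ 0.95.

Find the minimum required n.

n = 113

Set Φ(δ − 1.960) = 0.95; then δ − 1.960 = Φ⁻¹(0.95) = 1.645, giving δ = 3.605.
δ = d·√n ⇒ n = (δ/d)² = (3.605 / 0.34)² = 112.41.
Rounding up, n = 113.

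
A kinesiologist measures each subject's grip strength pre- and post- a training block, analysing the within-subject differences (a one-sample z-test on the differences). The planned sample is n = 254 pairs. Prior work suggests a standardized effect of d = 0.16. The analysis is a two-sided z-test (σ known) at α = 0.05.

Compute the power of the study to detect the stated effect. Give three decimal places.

Power ≈ 0.722

Noncentrality parameter: δ = d·√n = 0.16 × √254 = 2.5500
Two-sided α = 0.05 → critical value z_{0.025} = 1.960.
Power = Φ(δ − 1.960) + Φ(−δ − 1.960) = Φ(0.590) + Φ(-4.510) = 0.7224 + 0.0000 = 0.7224.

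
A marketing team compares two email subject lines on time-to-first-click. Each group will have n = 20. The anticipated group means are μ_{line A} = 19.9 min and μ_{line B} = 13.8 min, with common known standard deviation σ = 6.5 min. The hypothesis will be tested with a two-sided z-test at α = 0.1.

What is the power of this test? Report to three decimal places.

Standardized effect: d = |μ_{line A} − μ_{line B}| / σ = |19.9 − 13.8| / 6.5 = 0.9385
Noncentrality parameter: δ = d·√(n/2) = 0.9385 × √(20/2) = 2.9677
Two-sided α = 0.1 → critical value z_{0.05} = 1.645.
Power = Φ(δ − 1.645) + Φ(−δ − 1.645) = Φ(1.323) + Φ(-4.613) = 0.9071 + 0.0000 = 0.9071.

Power ≈ 0.907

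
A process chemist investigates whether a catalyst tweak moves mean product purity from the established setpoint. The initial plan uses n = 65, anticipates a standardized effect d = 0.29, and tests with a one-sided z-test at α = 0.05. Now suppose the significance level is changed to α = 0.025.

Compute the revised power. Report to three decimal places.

Power ≈ 0.647

δ = d·√n = 0.29 × √65 = 2.3381 (unchanged). New critical value: z_{0.025} = 1.960.
Revised power = Φ(δ − 1.960) = Φ(0.378) = 0.6473.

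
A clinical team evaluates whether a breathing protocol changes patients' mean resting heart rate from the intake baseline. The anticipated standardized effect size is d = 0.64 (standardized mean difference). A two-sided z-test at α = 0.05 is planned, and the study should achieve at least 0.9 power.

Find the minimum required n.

n = 26

Set Φ(δ − 1.960) = 0.9; then δ − 1.960 = Φ⁻¹(0.9) = 1.282, giving δ = 3.242.
(The Φ(−δ − z_{α/2}) term is vanishingly small for δ > 0 and is dropped in the standard sample-size formula.)
δ = d·√n ⇒ n = (δ/d)² = (3.242 / 0.64)² = 25.65.
Rounding up, n = 26.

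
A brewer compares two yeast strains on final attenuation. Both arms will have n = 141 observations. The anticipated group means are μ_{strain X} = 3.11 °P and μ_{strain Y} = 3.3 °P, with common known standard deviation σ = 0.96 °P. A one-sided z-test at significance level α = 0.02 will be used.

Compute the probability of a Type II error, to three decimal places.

β ≈ 0.652

Standardized effect: d = |μ_{strain X} − μ_{strain Y}| / σ = |3.11 − 3.3| / 0.96 = 0.1979
Noncentrality parameter: δ = d·√(n/2) = 0.1979 × √(141/2) = 1.6618
Critical value for a one-sided test at α = 0.02: z_α = 2.054.
Power = Φ(δ − 2.054) = Φ(-0.392) = 0.3475.
Type II error: β = 1 − power = 1 − 0.3475 = 0.6525.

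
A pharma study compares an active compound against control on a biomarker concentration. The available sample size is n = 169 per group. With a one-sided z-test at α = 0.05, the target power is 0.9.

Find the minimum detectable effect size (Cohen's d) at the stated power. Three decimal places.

Required noncentrality: δ = z_{0.05} + z_{0.10} = 1.645 + 1.282 = 2.926.
δ = d·√(n/2) ⇒ d = δ/√(n/2) = 2.926/√(169/2) = 0.3184.

d ≈ 0.318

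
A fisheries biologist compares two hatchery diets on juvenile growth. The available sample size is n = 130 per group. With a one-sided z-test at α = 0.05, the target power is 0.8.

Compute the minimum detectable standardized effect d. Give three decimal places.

d ≈ 0.308

Required noncentrality: δ = z_{0.05} + z_{0.20} = 1.645 + 0.842 = 2.486.
δ = d·√(n/2) ⇒ d = δ/√(n/2) = 2.486/√(130/2) = 0.3084.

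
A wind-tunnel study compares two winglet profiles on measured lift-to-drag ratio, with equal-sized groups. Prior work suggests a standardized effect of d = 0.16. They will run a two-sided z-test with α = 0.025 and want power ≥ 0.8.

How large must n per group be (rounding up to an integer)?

Set Φ(δ − 2.241) = 0.8; then δ − 2.241 = Φ⁻¹(0.8) = 0.842, giving δ = 3.083.
(Ignoring the negligible lower-tail rejection probability gives the usual closed-form inversion.)
δ = d·√(n/2) ⇒ n = 2(δ/d)² = 2 × (3.083 / 0.16)² = 742.58.
Rounding up, n = 743 per group.

n = 743 per group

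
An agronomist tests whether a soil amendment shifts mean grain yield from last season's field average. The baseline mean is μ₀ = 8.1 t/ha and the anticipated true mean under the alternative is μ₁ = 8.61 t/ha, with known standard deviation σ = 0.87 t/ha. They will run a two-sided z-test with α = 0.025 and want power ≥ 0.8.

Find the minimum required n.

n = 28

Standardized effect: d = |μ₁ − μ₀| / σ = |8.61 − 8.1| / 0.87 = 0.5862
Set Φ(δ − 2.241) = 0.8; then δ − 2.241 = Φ⁻¹(0.8) = 0.842, giving δ = 3.083.
(The Φ(−δ − z_{α/2}) term is vanishingly small for δ > 0 and is dropped in the standard sample-size formula.)
δ = d·√n ⇒ n = (δ/d)² = (3.083 / 0.5862)² = 27.66.
Rounding up, n = 28.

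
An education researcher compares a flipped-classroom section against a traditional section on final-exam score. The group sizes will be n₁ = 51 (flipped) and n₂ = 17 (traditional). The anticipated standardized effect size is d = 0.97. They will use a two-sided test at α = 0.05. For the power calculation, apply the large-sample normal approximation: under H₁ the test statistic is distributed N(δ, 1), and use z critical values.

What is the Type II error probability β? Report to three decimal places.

Noncentrality parameter: δ = d / √(1/n₁ + 1/n₂) = 0.97 / √(1/51 + 1/17) = 3.4636
Two-sided α = 0.05 → critical value z_{0.025} = 1.960.
Power = Φ(δ − 1.960) + Φ(−δ − 1.960) = Φ(1.504) + Φ(-5.424) = 0.9337 + 0.0000 = 0.9337.
Type II error: β = 1 − power = 1 − 0.9337 = 0.0663.

β ≈ 0.066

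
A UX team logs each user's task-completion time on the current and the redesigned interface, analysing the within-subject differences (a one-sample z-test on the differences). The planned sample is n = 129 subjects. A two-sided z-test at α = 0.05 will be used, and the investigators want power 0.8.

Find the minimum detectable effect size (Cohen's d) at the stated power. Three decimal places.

d ≈ 0.247

Need Φ(δ − 1.960) = 0.8, so δ = 1.960 + 0.842 = 2.802.
(The second rejection-region term Φ(−δ − z_{α/2}) is negligible and dropped.)
δ = d·√n ⇒ d = δ/√n = 2.802/√129 = 0.2467.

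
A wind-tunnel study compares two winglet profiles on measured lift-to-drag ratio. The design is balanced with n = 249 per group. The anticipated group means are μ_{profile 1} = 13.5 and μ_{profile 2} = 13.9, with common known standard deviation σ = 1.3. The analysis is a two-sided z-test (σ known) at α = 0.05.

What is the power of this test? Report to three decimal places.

Power ≈ 0.930

Standardized effect: d = |μ_{profile 1} − μ_{profile 2}| / σ = |13.5 − 13.9| / 1.3 = 0.3077
Noncentrality parameter: δ = d·√(n/2) = 0.3077 × √(249/2) = 3.4332
Critical value for a two-sided test at α = 0.05: z_{α/2} = 1.960.
Power = Φ(δ − 1.960) + Φ(−δ − 1.960) = Φ(1.473) + Φ(-5.393) = 0.9297 + 0.0000 = 0.9297.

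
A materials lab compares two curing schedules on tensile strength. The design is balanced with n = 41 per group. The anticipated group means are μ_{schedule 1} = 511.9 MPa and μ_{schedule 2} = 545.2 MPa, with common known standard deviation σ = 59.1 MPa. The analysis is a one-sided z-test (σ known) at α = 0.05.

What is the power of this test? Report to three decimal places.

Standardized effect: d = |μ_{schedule 1} − μ_{schedule 2}| / σ = |511.9 − 545.2| / 59.1 = 0.5635
Noncentrality parameter: δ = d·√(n/2) = 0.5635 × √(41/2) = 2.5511
One-sided α = 0.05 → critical value z_{0.05} = 1.645.
Power = P(Z > 1.645 − δ) = Φ(0.906) = 0.8176.

Power ≈ 0.818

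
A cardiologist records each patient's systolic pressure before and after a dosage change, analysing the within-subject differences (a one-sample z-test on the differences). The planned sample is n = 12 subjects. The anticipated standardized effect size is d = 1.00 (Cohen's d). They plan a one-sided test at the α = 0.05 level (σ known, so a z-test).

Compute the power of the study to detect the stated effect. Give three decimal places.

Noncentrality parameter: λ = d·√n = 1.00 × √12 = 3.4641
Critical value for a one-sided test at α = 0.05: z_α = 1.645.
Power = Φ(λ − 1.645) = Φ(1.819) = 0.9656.

Power ≈ 0.966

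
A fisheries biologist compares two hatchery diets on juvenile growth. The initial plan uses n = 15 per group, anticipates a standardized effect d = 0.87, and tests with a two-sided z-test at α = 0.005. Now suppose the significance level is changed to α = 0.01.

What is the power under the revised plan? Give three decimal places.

δ = d·√(n/2) = 0.87 × √(15/2) = 2.3826 (unchanged). New critical value: z_{0.005} = 2.576.
Revised power = Φ(δ − 2.576) + Φ(−δ − 2.576) = Φ(-0.193) + Φ(-4.958) = 0.4234 + 0.0000 = 0.4234.

Power ≈ 0.423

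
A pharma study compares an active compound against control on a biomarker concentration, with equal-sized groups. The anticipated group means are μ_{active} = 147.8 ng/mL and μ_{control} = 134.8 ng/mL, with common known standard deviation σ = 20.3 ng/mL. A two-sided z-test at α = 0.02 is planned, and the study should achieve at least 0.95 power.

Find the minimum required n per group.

Standardized effect: d = |μ_{active} − μ_{control}| / σ = |147.8 − 134.8| / 20.3 = 0.6404
Set Φ(δ − 2.326) = 0.95; then δ − 2.326 = Φ⁻¹(0.95) = 1.645, giving δ = 3.971.
(Ignoring the negligible lower-tail rejection probability gives the usual closed-form inversion.)
δ = d·√(n/2) ⇒ n = 2(δ/d)² = 2 × (3.971 / 0.6404)² = 76.91.
Rounding up, n = 77 per group.

n = 77 per group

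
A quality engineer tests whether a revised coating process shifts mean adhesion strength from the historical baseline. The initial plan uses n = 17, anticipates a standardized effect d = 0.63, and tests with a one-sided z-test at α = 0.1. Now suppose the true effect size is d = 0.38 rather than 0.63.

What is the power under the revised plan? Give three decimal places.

Power ≈ 0.612

With d = 0.38: δ = d·√n = 0.38 × √17 = 1.5668. Critical value z_{0.1} = 1.282.
Revised power = P(Z > 1.282 − δ) = Φ(0.285) = 0.6123.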